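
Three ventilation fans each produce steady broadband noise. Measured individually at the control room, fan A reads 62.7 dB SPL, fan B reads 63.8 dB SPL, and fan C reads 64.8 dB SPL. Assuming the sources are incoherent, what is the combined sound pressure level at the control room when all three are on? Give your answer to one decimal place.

68.6 dB SPL

Incoherent sources sum as intensities:
L_total = 10·log₁₀(10^(62.7/10) + 10^(63.8/10) + 10^(64.8/10)) = 10·log₁₀(7281000) = 68.6 dB SPL.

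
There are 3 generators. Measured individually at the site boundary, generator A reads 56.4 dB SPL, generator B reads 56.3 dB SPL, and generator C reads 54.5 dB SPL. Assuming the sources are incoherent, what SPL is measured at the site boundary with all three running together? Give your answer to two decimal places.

60.59 dB SPL

Uncorrelated sources add in intensity (power), not in dB.
L_total = 10·log₁₀(10^(56.4/10) + 10^(56.3/10) + 10^(54.5/10)) = 10·log₁₀(1145000) = 60.59 dB SPL.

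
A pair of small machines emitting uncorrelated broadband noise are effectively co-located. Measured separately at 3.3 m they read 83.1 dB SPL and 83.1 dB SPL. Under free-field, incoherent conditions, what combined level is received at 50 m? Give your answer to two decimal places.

62.50 dB SPL

Combined at 3.3 m: 10·log₁₀(10^(83.1/10)+10^(83.1/10)) = 86.110 dB SPL.
Then apply −20·log₁₀(50/3.3) = -23.609 dB → 62.50 dB SPL.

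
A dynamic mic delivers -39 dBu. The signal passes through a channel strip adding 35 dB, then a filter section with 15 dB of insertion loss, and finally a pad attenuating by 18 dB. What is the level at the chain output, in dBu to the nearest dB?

-37 dBu

Cascaded gains and losses add directly in dB.
-39 + 35 − 15 − 18 = -37 dBu.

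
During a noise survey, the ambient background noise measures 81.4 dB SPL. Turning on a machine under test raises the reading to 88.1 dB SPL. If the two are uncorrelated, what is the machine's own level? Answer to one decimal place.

87.1 dB SPL

Subtract intensities: L_src = 10·log₁₀(10^(L_total/10) − 10^(L_bg/10)).
L_src = 10·log₁₀(10^(88.1/10) − 10^(81.4/10)) = 10·log₁₀(507600000) = 87.1 dB SPL.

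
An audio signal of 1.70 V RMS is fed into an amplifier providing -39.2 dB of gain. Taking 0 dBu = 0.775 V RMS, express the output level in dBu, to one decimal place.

-32.4 dBu

Input level: 20·log₁₀(1.70/0.775) = 6.82 dBu.
Output: 6.82 − 39.2 = -32.4 dBu.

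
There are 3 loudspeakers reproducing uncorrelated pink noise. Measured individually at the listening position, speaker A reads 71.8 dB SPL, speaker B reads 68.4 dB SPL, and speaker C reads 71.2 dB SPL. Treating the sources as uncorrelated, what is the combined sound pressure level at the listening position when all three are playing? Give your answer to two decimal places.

Add the sources as powers (linear), then convert back to dB:
L_total = 10·log₁₀(10^(71.8/10) + 10^(68.4/10) + 10^(71.2/10)) = 10·log₁₀(35240000) = 75.47 dB SPL.

75.47 dB SPL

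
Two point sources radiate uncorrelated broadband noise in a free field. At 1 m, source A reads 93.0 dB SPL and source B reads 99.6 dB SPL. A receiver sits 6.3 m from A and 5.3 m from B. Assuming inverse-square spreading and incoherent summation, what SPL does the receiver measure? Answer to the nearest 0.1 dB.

At the listener: L_A = 93.0 − 20·log₁₀(6.3) = 77.01 dB; L_B = 99.6 − 20·log₁₀(5.3) = 85.11 dB.
Combined: 10·log₁₀(10^(77.01/10)+10^(85.11/10)) = 85.7 dB SPL.

85.7 dB SPL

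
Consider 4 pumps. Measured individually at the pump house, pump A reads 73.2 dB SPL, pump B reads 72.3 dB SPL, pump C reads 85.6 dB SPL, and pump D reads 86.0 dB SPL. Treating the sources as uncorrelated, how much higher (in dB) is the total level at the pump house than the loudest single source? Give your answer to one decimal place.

Add the sources as powers (linear), then convert back to dB:
L_total = 10·log₁₀(10^(73.2/10) + 10^(72.3/10) + 10^(85.6/10) + 10^(86.0/10)) = 89.03 dB SPL.
Excess over the loudest (86.0 dB): 89.03 − 86.0 = 3.0 dB.

3.0 dB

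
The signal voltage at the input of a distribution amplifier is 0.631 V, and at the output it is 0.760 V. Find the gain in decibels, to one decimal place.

Voltage ratio → dB uses the 20·log₁₀ form:
20·log₁₀(0.760/0.631) = 20·log₁₀(1.204) = 1.6 dB.

1.6 dB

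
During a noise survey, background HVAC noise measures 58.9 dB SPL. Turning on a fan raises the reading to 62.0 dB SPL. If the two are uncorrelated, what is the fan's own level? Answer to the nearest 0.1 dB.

59.1 dB SPL

Remove the background by subtracting linear intensities:
L_src = 10·log₁₀(10^(62.0/10) − 10^(58.9/10)) = 10·log₁₀(808600) = 59.1 dB SPL.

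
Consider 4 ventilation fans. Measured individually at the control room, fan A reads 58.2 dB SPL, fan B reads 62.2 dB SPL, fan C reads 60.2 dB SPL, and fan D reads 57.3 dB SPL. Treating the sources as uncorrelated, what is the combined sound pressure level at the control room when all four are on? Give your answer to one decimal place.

Uncorrelated sources add in intensity (power), not in dB.
L_total = 10·log₁₀(10^(58.2/10) + 10^(62.2/10) + 10^(60.2/10) + 10^(57.3/10)) = 10·log₁₀(3904000) = 65.9 dB SPL.

65.9 dB SPL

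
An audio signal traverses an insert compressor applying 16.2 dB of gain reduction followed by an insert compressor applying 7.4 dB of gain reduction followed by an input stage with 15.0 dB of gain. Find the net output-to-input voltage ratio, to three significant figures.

0.372

Net gain = (−16.2) + (−7.4) + 15.0 = -8.6 dB.
Voltage ratio = 10^(-8.6/20) = 0.372.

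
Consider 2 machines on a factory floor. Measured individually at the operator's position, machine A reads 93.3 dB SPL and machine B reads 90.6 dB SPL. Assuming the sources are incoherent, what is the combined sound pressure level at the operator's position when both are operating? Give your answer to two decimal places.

95.17 dB SPL

Uncorrelated sources add in intensity (power), not in dB.
L_total = 10·log₁₀(10^(93.3/10) + 10^(90.6/10)) = 10·log₁₀(3286000000) = 95.17 dB SPL.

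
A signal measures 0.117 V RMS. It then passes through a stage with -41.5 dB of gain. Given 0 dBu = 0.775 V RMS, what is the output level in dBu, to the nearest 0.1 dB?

Input level: 20·log₁₀(0.117/0.775) = -16.42 dBu.
Output: -16.42 − 41.5 = -57.9 dBu.

-57.9 dBu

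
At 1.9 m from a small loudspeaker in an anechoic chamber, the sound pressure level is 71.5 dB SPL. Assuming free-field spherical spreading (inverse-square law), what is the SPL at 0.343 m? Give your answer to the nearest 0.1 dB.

Free-field point source: level drops by 20·log₁₀ of the distance ratio.
ΔL = −20·log₁₀(0.343/1.9) = 14.87 dB, so L₂ = 71.5 + (14.87) = 86.4 dB SPL.

86.4 dB SPL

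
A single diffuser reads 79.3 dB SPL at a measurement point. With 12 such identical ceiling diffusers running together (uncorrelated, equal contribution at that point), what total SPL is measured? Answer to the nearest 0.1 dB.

12 equal incoherent sources raise the level by 10·log₁₀(12) = 10.79 dB.
L_total = 79.3 + 10.79 = 90.1 dB SPL.

90.1 dB SPL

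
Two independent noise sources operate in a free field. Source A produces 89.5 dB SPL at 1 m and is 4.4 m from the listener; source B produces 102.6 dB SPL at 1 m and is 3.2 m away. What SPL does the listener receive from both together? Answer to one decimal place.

92.6 dB SPL

At the listener: L_A = 89.5 − 20·log₁₀(4.4) = 76.63 dB; L_B = 102.6 − 20·log₁₀(3.2) = 92.50 dB.
Combined: 10·log₁₀(10^(76.63/10)+10^(92.50/10)) = 92.6 dB SPL.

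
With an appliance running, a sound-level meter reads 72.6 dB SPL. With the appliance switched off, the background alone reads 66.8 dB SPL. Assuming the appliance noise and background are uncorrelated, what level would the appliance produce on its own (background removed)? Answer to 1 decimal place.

71.3 dB SPL

Remove the background by subtracting linear intensities:
L_src = 10·log₁₀(10^(72.6/10) − 10^(66.8/10)) = 10·log₁₀(13410000) = 71.3 dB SPL.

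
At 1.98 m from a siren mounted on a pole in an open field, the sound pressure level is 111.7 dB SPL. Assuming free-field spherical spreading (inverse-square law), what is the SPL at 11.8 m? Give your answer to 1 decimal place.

96.2 dB SPL

For a point source in a free field, ΔL = −20·log₁₀(d₂/d₁).
ΔL = −20·log₁₀(11.8/1.98) = -15.50 dB, so L₂ = 111.7 + (-15.50) = 96.2 dB SPL.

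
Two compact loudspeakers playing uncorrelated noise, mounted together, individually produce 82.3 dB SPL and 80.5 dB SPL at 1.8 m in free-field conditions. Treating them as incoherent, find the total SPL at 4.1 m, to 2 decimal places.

77.35 dB SPL

Combined at 1.8 m: 10·log₁₀(10^(82.3/10)+10^(80.5/10)) = 84.503 dB SPL.
Then apply −20·log₁₀(4.1/1.8) = -7.150 dB → 77.35 dB SPL.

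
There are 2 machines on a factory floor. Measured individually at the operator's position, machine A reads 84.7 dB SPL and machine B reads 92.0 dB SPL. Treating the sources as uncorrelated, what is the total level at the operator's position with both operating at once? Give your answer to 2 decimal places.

Uncorrelated sources add in intensity (power), not in dB.
L_total = 10·log₁₀(10^(84.7/10) + 10^(92.0/10)) = 10·log₁₀(1880000000) = 92.74 dB SPL.

92.74 dB SPL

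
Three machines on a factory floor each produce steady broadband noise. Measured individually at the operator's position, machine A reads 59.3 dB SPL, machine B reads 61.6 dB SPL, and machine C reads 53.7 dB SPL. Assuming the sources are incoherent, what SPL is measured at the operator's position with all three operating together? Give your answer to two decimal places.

64.03 dB SPL

Add the sources as powers (linear), then convert back to dB:
L_total = 10·log₁₀(10^(59.3/10) + 10^(61.6/10) + 10^(53.7/10)) = 10·log₁₀(2531000) = 64.03 dB SPL.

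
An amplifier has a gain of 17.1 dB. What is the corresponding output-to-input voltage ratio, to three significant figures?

Voltage ratio = 10^(dB/20).
10^(17.1/20) = 10^(0.8550) = 7.16.

7.16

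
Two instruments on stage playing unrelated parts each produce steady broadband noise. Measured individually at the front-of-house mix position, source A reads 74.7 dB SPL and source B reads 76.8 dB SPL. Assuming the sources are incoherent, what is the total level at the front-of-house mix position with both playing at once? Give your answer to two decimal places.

78.89 dB SPL

Uncorrelated sources add in intensity (power), not in dB.
L_total = 10·log₁₀(10^(74.7/10) + 10^(76.8/10)) = 10·log₁₀(77380000) = 78.89 dB SPL.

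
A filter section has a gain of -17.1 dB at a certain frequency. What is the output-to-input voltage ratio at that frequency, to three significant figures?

0.140

Voltage ratio = 10^(dB/20).
10^(-17.1/20) = 10^(-0.8550) = 0.140.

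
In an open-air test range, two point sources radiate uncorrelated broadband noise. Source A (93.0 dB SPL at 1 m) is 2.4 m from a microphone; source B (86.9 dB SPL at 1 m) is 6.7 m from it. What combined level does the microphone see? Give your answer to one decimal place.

85.5 dB SPL

At the listener: L_A = 93.0 − 20·log₁₀(2.4) = 85.40 dB; L_B = 86.9 − 20·log₁₀(6.7) = 70.38 dB.
Combined: 10·log₁₀(10^(85.40/10)+10^(70.38/10)) = 85.5 dB SPL.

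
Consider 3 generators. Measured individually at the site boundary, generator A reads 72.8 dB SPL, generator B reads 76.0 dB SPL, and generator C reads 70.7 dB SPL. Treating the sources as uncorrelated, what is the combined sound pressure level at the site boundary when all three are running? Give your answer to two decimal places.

78.49 dB SPL

Incoherent sources sum as intensities:
L_total = 10·log₁₀(10^(72.8/10) + 10^(76.0/10) + 10^(70.7/10)) = 10·log₁₀(70610000) = 78.49 dB SPL.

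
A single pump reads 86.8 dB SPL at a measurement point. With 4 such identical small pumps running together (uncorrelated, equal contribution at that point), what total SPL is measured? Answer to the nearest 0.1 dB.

92.8 dB SPL

4 equal incoherent sources raise the level by 10·log₁₀(4) = 6.02 dB.
L_total = 86.8 + 6.02 = 92.8 dB SPL.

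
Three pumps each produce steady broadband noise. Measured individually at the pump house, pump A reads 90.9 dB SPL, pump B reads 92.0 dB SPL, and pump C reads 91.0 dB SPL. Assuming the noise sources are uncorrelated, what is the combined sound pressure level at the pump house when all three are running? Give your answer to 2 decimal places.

Uncorrelated sources add in intensity (power), not in dB.
L_total = 10·log₁₀(10^(90.9/10) + 10^(92.0/10) + 10^(91.0/10)) = 10·log₁₀(4074000000) = 96.10 dB SPL.

96.10 dB SPL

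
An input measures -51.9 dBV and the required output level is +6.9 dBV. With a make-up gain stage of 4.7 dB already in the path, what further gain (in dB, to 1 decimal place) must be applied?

The required make-up gain is the shortfall in the dB sum.
G = +6.9 − (-51.9) − 4.7 = 54.1 dB.

54.1 dB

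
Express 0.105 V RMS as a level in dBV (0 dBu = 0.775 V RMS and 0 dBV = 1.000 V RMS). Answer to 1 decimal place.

dBV = 20·log₁₀(V / 1.000 V).
20·log₁₀(0.105/1.000) = -19.6 dBV.

-19.6 dBV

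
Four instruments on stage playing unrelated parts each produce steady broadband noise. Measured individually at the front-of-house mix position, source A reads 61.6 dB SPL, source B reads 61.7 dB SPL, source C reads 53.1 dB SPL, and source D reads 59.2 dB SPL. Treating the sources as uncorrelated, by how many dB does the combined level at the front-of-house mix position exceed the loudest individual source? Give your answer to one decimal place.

Uncorrelated sources add in intensity (power), not in dB.
L_total = 10·log₁₀(10^(61.6/10) + 10^(61.7/10) + 10^(53.1/10) + 10^(59.2/10)) = 65.98 dB SPL.
Excess over the loudest (61.7 dB): 65.98 − 61.7 = 4.3 dB.

4.3 dB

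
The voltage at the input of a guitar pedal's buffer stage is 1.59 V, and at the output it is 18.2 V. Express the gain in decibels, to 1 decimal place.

21.2 dB

Voltage ratio → dB uses the 20·log₁₀ form:
20·log₁₀(18.2/1.59) = 20·log₁₀(11.45) = 21.2 dB.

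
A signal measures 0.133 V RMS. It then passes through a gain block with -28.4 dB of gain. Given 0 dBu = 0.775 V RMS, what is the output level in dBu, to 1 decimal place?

-43.7 dBu

Input level: 20·log₁₀(0.133/0.775) = -15.31 dBu.
Output: -15.31 − 28.4 = -43.7 dBu.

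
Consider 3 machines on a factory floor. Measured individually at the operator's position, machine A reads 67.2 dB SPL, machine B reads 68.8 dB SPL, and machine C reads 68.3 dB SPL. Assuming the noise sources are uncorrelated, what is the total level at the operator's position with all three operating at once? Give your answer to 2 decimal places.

Incoherent sources sum as intensities:
L_total = 10·log₁₀(10^(67.2/10) + 10^(68.8/10) + 10^(68.3/10)) = 10·log₁₀(19590000) = 72.92 dB SPL.

72.92 dB SPL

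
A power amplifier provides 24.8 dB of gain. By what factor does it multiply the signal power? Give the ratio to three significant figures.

302

Power ratio = 10^(dB/10).
10^(24.8/10) = 10^(2.480) = 302.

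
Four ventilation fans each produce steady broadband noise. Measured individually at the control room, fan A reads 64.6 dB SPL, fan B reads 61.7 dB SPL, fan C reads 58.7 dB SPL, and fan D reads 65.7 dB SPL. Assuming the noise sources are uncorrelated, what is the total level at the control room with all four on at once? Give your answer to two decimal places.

Uncorrelated sources add in intensity (power), not in dB.
L_total = 10·log₁₀(10^(64.6/10) + 10^(61.7/10) + 10^(58.7/10) + 10^(65.7/10)) = 10·log₁₀(8820000) = 69.45 dB SPL.

69.45 dB SPL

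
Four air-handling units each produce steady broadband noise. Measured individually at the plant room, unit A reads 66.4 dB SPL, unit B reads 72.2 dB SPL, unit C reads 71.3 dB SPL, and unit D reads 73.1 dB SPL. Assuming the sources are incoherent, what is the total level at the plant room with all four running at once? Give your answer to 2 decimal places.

Add the sources as powers (linear), then convert back to dB:
L_total = 10·log₁₀(10^(66.4/10) + 10^(72.2/10) + 10^(71.3/10) + 10^(73.1/10)) = 10·log₁₀(54870000) = 77.39 dB SPL.

77.39 dB SPL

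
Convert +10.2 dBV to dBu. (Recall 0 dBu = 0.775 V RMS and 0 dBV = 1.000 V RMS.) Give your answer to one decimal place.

+12.4 dBu

The offset between the scales is 20·log₁₀(0.775/1.000) = −2.214 dB.
So dBu = +10.2 + 2.214 = +12.4 dBu.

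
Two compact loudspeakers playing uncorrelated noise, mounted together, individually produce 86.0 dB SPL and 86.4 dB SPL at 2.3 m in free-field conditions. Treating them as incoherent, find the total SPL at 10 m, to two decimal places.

76.45 dB SPL

Combined at 2.3 m: 10·log₁₀(10^(86.0/10)+10^(86.4/10)) = 89.215 dB SPL.
Then apply −20·log₁₀(10/2.3) = -12.765 dB → 76.45 dB SPL.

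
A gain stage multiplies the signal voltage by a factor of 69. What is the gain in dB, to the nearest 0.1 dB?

Voltage ratio → dB uses the 20·log₁₀ form:
20·log₁₀(69) = 36.8 dB.

36.8 dB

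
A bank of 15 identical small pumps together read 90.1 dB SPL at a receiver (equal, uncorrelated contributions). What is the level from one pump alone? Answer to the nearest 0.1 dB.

78.3 dB SPL

15 equal incoherent sources add 10·log₁₀(15) = 11.76 dB over one source.
L_one = 90.1 − 11.76 = 78.3 dB SPL.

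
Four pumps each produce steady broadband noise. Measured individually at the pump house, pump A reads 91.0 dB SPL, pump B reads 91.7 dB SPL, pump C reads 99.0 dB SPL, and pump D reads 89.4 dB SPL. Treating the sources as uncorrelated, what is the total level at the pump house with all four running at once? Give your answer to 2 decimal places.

100.63 dB SPL

Uncorrelated sources add in intensity (power), not in dB.
L_total = 10·log₁₀(10^(91.0/10) + 10^(91.7/10) + 10^(99.0/10) + 10^(89.4/10)) = 10·log₁₀(11552000000) = 100.63 dB SPL.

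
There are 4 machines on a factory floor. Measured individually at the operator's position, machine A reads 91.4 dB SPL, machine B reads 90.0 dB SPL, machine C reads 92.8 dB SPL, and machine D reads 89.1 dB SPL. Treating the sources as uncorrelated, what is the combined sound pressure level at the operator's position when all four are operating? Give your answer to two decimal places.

97.07 dB SPL

Add the sources as powers (linear), then convert back to dB:
L_total = 10·log₁₀(10^(91.4/10) + 10^(90.0/10) + 10^(92.8/10) + 10^(89.1/10)) = 10·log₁₀(5099000000) = 97.07 dB SPL.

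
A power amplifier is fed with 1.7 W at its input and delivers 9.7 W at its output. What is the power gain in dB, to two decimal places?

Power is a power quantity, so gain = 10·log₁₀(P_out/P_in).
10·log₁₀(9.7/1.7) = 10·log₁₀(5.706) = 7.56 dB.

7.56 dB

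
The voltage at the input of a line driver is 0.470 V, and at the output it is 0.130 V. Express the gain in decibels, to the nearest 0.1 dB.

-11.2 dB

Voltage ratio → dB uses the 20·log₁₀ form:
20·log₁₀(0.130/0.470) = 20·log₁₀(0.2766) = -11.2 dB.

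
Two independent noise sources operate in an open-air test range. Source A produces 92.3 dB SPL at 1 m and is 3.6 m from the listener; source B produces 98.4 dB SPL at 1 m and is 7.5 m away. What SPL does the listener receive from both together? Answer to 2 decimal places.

84.05 dB SPL

At the listener: L_A = 92.3 − 20·log₁₀(3.6) = 81.174 dB; L_B = 98.4 − 20·log₁₀(7.5) = 80.899 dB.
Combined: 10·log₁₀(10^(81.174/10)+10^(80.899/10)) = 84.05 dB SPL.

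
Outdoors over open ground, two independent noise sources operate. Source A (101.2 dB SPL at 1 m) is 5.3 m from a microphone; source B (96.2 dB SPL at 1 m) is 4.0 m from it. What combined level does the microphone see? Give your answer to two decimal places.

At the listener: L_A = 101.2 − 20·log₁₀(5.3) = 86.714 dB; L_B = 96.2 − 20·log₁₀(4.0) = 84.159 dB.
Combined: 10·log₁₀(10^(86.714/10)+10^(84.159/10)) = 88.63 dB SPL.

88.63 dB SPL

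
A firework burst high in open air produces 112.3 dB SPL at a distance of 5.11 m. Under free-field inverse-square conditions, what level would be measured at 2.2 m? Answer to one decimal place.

Free-field point source: level drops by 20·log₁₀ of the distance ratio.
ΔL = −20·log₁₀(2.2/5.11) = 7.32 dB, so L₂ = 112.3 + (7.32) = 119.6 dB SPL.

119.6 dB SPL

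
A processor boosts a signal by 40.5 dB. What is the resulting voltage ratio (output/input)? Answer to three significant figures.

106

Voltage ratio = 10^(dB/20).
10^(40.5/20) = 10^(2.025) = 106.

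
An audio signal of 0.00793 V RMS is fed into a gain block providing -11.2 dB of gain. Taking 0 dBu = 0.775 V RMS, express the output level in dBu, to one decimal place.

-51.0 dBu

Input level: 20·log₁₀(0.00793/0.775) = -39.80 dBu.
Output: -39.80 − 11.2 = -51.0 dBu.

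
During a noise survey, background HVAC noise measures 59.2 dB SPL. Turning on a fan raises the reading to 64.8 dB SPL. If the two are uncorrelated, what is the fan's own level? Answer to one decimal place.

63.4 dB SPL

Remove the background by subtracting linear intensities:
L_src = 10·log₁₀(10^(64.8/10) − 10^(59.2/10)) = 10·log₁₀(2188000) = 63.4 dB SPL.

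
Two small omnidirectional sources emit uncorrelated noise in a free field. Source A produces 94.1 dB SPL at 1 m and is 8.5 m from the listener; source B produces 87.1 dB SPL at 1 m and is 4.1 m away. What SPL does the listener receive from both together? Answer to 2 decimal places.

78.20 dB SPL

At the listener: L_A = 94.1 − 20·log₁₀(8.5) = 75.512 dB; L_B = 87.1 − 20·log₁₀(4.1) = 74.844 dB.
Combined: 10·log₁₀(10^(75.512/10)+10^(74.844/10)) = 78.20 dB SPL.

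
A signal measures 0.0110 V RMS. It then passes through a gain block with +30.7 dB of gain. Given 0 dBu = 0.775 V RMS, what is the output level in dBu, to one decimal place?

Input level: 20·log₁₀(0.0110/0.775) = -36.96 dBu.
Output: -36.96 + 30.7 = -6.3 dBu.

-6.3 dBu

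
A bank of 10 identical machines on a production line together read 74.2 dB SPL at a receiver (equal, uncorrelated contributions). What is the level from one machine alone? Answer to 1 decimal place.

64.2 dB SPL

10 equal incoherent sources add 10·log₁₀(10) = 10.00 dB over one source.
L_one = 74.2 − 10.00 = 64.2 dB SPL.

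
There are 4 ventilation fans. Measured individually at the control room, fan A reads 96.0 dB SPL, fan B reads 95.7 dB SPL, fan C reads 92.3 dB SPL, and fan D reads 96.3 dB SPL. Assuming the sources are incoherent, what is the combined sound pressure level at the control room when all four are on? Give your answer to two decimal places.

101.35 dB SPL

Uncorrelated sources add in intensity (power), not in dB.
L_total = 10·log₁₀(10^(96.0/10) + 10^(95.7/10) + 10^(92.3/10) + 10^(96.3/10)) = 10·log₁₀(13660000000) = 101.35 dB SPL.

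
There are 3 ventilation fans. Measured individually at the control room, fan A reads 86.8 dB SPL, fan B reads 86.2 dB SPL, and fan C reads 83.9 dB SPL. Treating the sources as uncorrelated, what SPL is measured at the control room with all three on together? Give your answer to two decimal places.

Add the sources as powers (linear), then convert back to dB:
L_total = 10·log₁₀(10^(86.8/10) + 10^(86.2/10) + 10^(83.9/10)) = 10·log₁₀(1141000000) = 90.57 dB SPL.

90.57 dB SPL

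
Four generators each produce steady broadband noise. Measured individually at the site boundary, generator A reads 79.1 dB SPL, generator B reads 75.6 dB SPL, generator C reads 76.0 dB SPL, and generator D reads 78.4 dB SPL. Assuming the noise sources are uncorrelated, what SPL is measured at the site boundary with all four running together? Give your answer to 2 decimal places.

83.55 dB SPL

Uncorrelated sources add in intensity (power), not in dB.
L_total = 10·log₁₀(10^(79.1/10) + 10^(75.6/10) + 10^(76.0/10) + 10^(78.4/10)) = 10·log₁₀(226600000) = 83.55 dB SPL.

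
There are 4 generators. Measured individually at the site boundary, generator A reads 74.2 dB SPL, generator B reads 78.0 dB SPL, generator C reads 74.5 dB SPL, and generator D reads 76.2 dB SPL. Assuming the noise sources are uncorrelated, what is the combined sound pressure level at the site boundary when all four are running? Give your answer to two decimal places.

82.02 dB SPL

Add the sources as powers (linear), then convert back to dB:
L_total = 10·log₁₀(10^(74.2/10) + 10^(78.0/10) + 10^(74.5/10) + 10^(76.2/10)) = 10·log₁₀(159300000) = 82.02 dB SPL.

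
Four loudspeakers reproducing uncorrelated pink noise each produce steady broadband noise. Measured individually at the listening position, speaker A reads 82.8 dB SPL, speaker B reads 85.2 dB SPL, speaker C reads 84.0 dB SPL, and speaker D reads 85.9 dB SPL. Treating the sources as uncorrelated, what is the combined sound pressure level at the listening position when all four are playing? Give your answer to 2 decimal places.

90.65 dB SPL

Add the sources as powers (linear), then convert back to dB:
L_total = 10·log₁₀(10^(82.8/10) + 10^(85.2/10) + 10^(84.0/10) + 10^(85.9/10)) = 10·log₁₀(1162000000) = 90.65 dB SPL.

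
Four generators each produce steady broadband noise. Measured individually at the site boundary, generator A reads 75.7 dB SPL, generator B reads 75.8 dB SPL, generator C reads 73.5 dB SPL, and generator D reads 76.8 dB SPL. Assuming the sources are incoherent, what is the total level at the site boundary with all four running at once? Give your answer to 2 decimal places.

Incoherent sources sum as intensities:
L_total = 10·log₁₀(10^(75.7/10) + 10^(75.8/10) + 10^(73.5/10) + 10^(76.8/10)) = 10·log₁₀(145400000) = 81.63 dB SPL.

81.63 dB SPL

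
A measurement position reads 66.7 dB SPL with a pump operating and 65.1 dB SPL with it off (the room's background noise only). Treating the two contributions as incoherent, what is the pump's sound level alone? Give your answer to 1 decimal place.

Remove the background by subtracting linear intensities:
L_src = 10·log₁₀(10^(66.7/10) − 10^(65.1/10)) = 10·log₁₀(1441000) = 61.6 dB SPL.

61.6 dB SPL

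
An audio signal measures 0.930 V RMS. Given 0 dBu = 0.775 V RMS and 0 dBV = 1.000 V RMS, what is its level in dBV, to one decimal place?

-0.6 dBV

dBV = 20·log₁₀(V / 1.000 V).
20·log₁₀(0.930/1.000) = -0.6 dBV.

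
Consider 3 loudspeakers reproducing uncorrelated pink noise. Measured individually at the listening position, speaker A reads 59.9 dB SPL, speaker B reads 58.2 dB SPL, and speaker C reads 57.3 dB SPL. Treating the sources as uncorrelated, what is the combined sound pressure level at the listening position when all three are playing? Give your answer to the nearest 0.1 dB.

63.4 dB SPL

Incoherent sources sum as intensities:
L_total = 10·log₁₀(10^(59.9/10) + 10^(58.2/10) + 10^(57.3/10)) = 10·log₁₀(2175000) = 63.4 dB SPL.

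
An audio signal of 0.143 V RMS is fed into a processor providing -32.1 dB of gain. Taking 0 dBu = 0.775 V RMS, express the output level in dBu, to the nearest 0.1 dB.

Input level: 20·log₁₀(0.143/0.775) = -14.68 dBu.
Output: -14.68 − 32.1 = -46.8 dBu.

-46.8 dBu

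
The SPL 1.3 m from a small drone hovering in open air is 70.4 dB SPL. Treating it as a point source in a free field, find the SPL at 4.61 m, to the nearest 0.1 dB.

59.4 dB SPL

Inverse-square spreading gives ΔL = −20·log₁₀(d₂/d₁).
ΔL = −20·log₁₀(4.61/1.3) = -11.00 dB, so L₂ = 70.4 + (-11.00) = 59.4 dB SPL.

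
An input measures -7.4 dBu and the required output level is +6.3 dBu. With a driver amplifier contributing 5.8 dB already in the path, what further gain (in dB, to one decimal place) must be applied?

The required make-up gain is the shortfall in the dB sum.
G = +6.3 − (-7.4) − 5.8 = 7.9 dB.

7.9 dB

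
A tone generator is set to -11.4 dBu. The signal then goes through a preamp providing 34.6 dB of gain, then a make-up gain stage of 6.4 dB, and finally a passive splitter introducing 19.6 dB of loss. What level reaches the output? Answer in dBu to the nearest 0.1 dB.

Cascaded gains and losses add directly in dB.
-11.4 + 34.6 + 6.4 − 19.6 = +10.0 dBu.

+10.0 dBu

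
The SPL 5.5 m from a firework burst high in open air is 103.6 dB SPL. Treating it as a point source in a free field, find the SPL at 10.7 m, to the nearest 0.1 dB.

Free-field point source: level drops by 20·log₁₀ of the distance ratio.
ΔL = −20·log₁₀(10.7/5.5) = -5.78 dB, so L₂ = 103.6 + (-5.78) = 97.8 dB SPL.

97.8 dB SPL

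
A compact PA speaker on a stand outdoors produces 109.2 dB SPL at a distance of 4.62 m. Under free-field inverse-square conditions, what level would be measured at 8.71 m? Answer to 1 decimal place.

Inverse-square spreading gives ΔL = −20·log₁₀(d₂/d₁).
ΔL = −20·log₁₀(8.71/4.62) = -5.51 dB, so L₂ = 109.2 + (-5.51) = 103.7 dB SPL.

103.7 dB SPL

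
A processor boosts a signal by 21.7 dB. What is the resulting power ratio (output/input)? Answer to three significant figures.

148

Power ratio = 10^(dB/10).
10^(21.7/10) = 10^(2.170) = 148.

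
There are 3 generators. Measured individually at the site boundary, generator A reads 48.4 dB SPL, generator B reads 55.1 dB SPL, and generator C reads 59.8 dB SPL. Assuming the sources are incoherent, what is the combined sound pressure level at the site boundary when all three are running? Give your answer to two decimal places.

61.30 dB SPL

Add the sources as powers (linear), then convert back to dB:
L_total = 10·log₁₀(10^(48.4/10) + 10^(55.1/10) + 10^(59.8/10)) = 10·log₁₀(1348000) = 61.30 dB SPL.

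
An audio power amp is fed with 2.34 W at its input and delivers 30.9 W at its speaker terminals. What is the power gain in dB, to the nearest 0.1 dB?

11.2 dB

For a power ratio, dB = 10·log₁₀(P₂/P₁).
10·log₁₀(30.9/2.34) = 10·log₁₀(13.21) = 11.2 dB.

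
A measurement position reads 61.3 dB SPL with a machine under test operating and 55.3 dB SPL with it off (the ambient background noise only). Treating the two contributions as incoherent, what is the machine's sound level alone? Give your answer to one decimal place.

60.0 dB SPL

Background correction is a power subtraction:
L_src = 10·log₁₀(10^(61.3/10) − 10^(55.3/10)) = 10·log₁₀(1010000) = 60.0 dB SPL.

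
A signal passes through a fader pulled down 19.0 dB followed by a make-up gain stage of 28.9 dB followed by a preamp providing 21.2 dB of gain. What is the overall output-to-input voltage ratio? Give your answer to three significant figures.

35.9

Net gain = (−19.0) + 28.9 + 21.2 = 31.1 dB.
Voltage ratio = 10^(31.1/20) = 35.9.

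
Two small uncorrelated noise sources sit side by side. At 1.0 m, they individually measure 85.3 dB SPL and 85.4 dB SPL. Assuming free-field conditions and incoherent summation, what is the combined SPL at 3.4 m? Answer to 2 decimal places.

77.73 dB SPL

Combined at 1.0 m: 10·log₁₀(10^(85.3/10)+10^(85.4/10)) = 88.361 dB SPL.
Then apply −20·log₁₀(3.4/1.0) = -10.630 dB → 77.73 dB SPL.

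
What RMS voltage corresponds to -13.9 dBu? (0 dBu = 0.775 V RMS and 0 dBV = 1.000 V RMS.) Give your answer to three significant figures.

0.156 V

V = 0.775 V × 10^(-13.9/20).
= 0.775 × 0.2018 = 0.156 V.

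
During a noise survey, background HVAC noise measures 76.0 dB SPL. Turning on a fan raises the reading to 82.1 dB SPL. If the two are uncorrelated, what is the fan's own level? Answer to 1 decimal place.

80.9 dB SPL

Background correction is a power subtraction:
L_src = 10·log₁₀(10^(82.1/10) − 10^(76.0/10)) = 10·log₁₀(122400000) = 80.9 dB SPL.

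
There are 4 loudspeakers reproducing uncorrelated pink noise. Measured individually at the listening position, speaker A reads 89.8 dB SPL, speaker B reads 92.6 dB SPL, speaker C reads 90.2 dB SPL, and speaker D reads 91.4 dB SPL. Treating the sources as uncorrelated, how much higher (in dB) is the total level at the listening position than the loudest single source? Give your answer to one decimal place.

4.6 dB

Add the sources as powers (linear), then convert back to dB:
L_total = 10·log₁₀(10^(89.8/10) + 10^(92.6/10) + 10^(90.2/10) + 10^(91.4/10)) = 97.16 dB SPL.
Excess over the loudest (92.6 dB): 97.16 − 92.6 = 4.6 dB.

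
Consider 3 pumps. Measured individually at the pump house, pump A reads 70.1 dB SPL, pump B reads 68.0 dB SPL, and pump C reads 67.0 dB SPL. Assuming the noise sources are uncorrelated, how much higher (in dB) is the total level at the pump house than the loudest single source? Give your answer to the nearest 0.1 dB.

3.2 dB

Uncorrelated sources add in intensity (power), not in dB.
L_total = 10·log₁₀(10^(70.1/10) + 10^(68.0/10) + 10^(67.0/10)) = 73.34 dB SPL.
Excess over the loudest (70.1 dB): 73.34 − 70.1 = 3.2 dB.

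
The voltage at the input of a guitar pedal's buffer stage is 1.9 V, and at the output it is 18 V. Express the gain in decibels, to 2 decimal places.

19.53 dB

Voltage ratio → dB uses the 20·log₁₀ form:
20·log₁₀(18/1.9) = 20·log₁₀(9.474) = 19.53 dB.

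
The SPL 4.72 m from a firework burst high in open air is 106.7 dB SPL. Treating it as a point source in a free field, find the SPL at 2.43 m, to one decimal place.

112.5 dB SPL

Free-field point source: level drops by 20·log₁₀ of the distance ratio.
ΔL = −20·log₁₀(2.43/4.72) = 5.77 dB, so L₂ = 106.7 + (5.77) = 112.5 dB SPL.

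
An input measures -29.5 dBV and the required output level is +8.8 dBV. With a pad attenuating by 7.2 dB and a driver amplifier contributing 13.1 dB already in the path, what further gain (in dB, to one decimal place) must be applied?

The required make-up gain is the shortfall in the dB sum.
G = +8.8 − (-29.5) + 7.2 − 13.1 = 32.4 dB.

32.4 dB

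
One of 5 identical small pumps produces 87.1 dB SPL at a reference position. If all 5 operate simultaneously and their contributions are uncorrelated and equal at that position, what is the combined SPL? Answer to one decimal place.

5 equal incoherent sources raise the level by 10·log₁₀(5) = 6.99 dB.
L_total = 87.1 + 6.99 = 94.1 dB SPL.

94.1 dB SPL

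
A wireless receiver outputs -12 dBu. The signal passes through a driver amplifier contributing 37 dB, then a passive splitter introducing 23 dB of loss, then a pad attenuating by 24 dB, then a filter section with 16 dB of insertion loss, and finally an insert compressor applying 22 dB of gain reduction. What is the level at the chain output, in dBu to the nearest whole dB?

Cascaded gains and losses add directly in dB.
-12 + 37 − 23 − 24 − 16 − 22 = -60 dBu.

-60 dBu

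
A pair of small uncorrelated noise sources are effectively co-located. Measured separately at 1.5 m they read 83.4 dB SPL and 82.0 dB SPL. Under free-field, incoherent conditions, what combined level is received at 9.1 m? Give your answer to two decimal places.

Combined at 1.5 m: 10·log₁₀(10^(83.4/10)+10^(82.0/10)) = 85.766 dB SPL.
Then apply −20·log₁₀(9.1/1.5) = -15.659 dB → 70.11 dB SPL.

70.11 dB SPL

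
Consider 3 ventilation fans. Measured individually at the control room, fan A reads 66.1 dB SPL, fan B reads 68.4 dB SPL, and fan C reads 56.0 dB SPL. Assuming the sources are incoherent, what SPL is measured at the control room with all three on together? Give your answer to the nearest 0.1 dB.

Incoherent sources sum as intensities:
L_total = 10·log₁₀(10^(66.1/10) + 10^(68.4/10) + 10^(56.0/10)) = 10·log₁₀(11390000) = 70.6 dB SPL.

70.6 dB SPL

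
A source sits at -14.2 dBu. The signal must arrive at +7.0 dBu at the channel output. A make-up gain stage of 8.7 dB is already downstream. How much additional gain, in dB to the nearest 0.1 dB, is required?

12.5 dB

The required make-up gain is the shortfall in the dB sum.
G = +7.0 − (-14.2) − 8.7 = 12.5 dB.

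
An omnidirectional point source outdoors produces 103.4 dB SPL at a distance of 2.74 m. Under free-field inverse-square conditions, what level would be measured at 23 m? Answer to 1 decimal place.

84.9 dB SPL

Free-field point source: level drops by 20·log₁₀ of the distance ratio.
ΔL = −20·log₁₀(23/2.74) = -18.48 dB, so L₂ = 103.4 + (-18.48) = 84.9 dB SPL.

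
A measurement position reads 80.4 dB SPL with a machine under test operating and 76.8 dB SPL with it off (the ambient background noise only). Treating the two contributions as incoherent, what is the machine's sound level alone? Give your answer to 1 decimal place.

77.9 dB SPL

Remove the background by subtracting linear intensities:
L_src = 10·log₁₀(10^(80.4/10) − 10^(76.8/10)) = 10·log₁₀(61780000) = 77.9 dB SPL.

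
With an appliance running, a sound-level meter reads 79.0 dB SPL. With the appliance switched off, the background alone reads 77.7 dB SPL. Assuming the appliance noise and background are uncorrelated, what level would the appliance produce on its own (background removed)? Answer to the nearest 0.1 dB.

73.1 dB SPL

Subtract intensities: L_src = 10·log₁₀(10^(L_total/10) − 10^(L_bg/10)).
L_src = 10·log₁₀(10^(79.0/10) − 10^(77.7/10)) = 10·log₁₀(20550000) = 73.1 dB SPL.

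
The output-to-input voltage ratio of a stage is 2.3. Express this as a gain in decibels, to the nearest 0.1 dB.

For a voltage ratio, dB = 20·log₁₀(V₂/V₁).
20·log₁₀(2.3) = 7.2 dB.

7.2 dB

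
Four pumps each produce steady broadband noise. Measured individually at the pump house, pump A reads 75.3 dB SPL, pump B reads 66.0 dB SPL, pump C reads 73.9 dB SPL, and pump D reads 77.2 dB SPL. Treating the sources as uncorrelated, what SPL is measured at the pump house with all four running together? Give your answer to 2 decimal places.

Incoherent sources sum as intensities:
L_total = 10·log₁₀(10^(75.3/10) + 10^(66.0/10) + 10^(73.9/10) + 10^(77.2/10)) = 10·log₁₀(114900000) = 80.60 dB SPL.

80.60 dB SPL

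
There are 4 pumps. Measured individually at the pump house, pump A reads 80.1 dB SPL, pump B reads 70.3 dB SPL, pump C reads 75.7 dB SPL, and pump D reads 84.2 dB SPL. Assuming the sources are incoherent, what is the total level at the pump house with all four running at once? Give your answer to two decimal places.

Uncorrelated sources add in intensity (power), not in dB.
L_total = 10·log₁₀(10^(80.1/10) + 10^(70.3/10) + 10^(75.7/10) + 10^(84.2/10)) = 10·log₁₀(413200000) = 86.16 dB SPL.

86.16 dB SPL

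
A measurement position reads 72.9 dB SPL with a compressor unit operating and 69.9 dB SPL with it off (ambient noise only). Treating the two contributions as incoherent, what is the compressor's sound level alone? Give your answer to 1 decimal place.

69.9 dB SPL

Remove the background by subtracting linear intensities:
L_src = 10·log₁₀(10^(72.9/10) − 10^(69.9/10)) = 10·log₁₀(9726000) = 69.9 dB SPL.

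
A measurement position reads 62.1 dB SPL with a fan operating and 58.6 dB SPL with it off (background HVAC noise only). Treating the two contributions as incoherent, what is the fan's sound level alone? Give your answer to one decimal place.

Subtract intensities: L_src = 10·log₁₀(10^(L_total/10) − 10^(L_bg/10)).
L_src = 10·log₁₀(10^(62.1/10) − 10^(58.6/10)) = 10·log₁₀(897400) = 59.5 dB SPL.

59.5 dB SPL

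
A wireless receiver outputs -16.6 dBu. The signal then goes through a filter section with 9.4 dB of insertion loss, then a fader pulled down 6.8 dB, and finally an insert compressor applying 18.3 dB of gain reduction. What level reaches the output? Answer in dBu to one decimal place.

Gain stages sum in dB:
-16.6 − 9.4 − 6.8 − 18.3 = -51.1 dBu.

-51.1 dBu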